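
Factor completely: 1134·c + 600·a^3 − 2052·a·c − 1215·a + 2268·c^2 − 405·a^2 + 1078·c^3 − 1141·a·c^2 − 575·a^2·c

Group: 8·a·(75·a^2 − 175·a·c − 135·a + 98·c^2 + 126·c) + (11·c + 9)·(75·a^2 − 175·a·c − 135·a + 98·c^2 + 126·c); both groups contain (75·a^2 − 175·a·c − 135·a + 98·c^2 + 126·c), so (8·a + 11·c + 9) is a factor with cofactor 75·a^2 − 175·a·c − 135·a + 98·c^2 + 126·c.
The cofactor groups again: 75·a^2 − 175·a·c − 135·a + 98·c^2 + 126·c = 15·a·(5·a − 7·c − 9) − 14·c·(5·a − 7·c − 9); both groups contain (5·a − 7·c − 9), giving (15·a − 14·c)·(5·a − 7·c − 9).

(15·a − 14·c)·(5·a − 7·c − 9)·(8·a + 11·c + 9)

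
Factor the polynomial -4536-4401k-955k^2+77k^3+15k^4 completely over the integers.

Trying the rational-root candidates, k = 8 is a root, giving the factor (k-8) and quotient 15k^3+197k^2+621k+567.
Next, k = -9/5 is a root, so (5k+9) is a factor; dividing leaves 3k^2+34k+63.
The remaining quadratic factors as (k+9)(3k+7).

(3k+7)(5k+9)(k+9)(k-8)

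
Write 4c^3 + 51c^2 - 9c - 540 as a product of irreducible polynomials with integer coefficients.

(4c + 15)(c + 12)(c - 3)

Testing divisors of the constant over divisors of the leading coefficient, c = -15/4 is a root, so (4c + 15) divides it; the quotient is c^2 + 9c - 36.
The remaining quadratic factors as (c + 12)(c - 3).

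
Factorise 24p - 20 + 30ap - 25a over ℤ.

Group as (30ap - 25a) + (24p - 20) = 5a(6p - 5) + 4(6p - 5).
Both groups share the factor (6p - 5).

(5a + 4)(6p - 5)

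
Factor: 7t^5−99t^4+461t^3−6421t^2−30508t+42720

(7t−8)(t+4)(t−15)(t^2−2t+89)

Among the possible rational roots, t = 8/7 is a root, so (7t−8) divides it; the quotient is t^4−13t^3+51t^2−859t−5340.
Then t = −4 is a root, so (t+4) is a factor; dividing leaves t^3−17t^2+119t−1335.
Then t = 15 is a root, so (t−15) divides it; the quotient is t^2−2t+89.
The quadratic t^2−2t+89 has discriminant −352 < 0 and is irreducible over ℤ.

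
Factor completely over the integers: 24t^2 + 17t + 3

Need a pair with product 24·3 = 72 and sum 17: that's 9 and 8.
Split the middle term: 24t^2 + 9t + 8t + 3 = 3t(8t + 3) + (8t + 3).

(3t + 1)(8t + 3)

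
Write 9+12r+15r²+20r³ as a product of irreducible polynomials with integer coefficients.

(4r+3)(5r²+3)

Group as (20r³+12r) + (15r²+9) = 4r(5r²+3) + 3(5r²+3).
Both groups share the factor (5r²+3).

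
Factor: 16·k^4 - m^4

(2·k)⁴ − (m)⁴ = ((2·k)² − (m)²)((2·k)² + (m)²); the first factor splits again, the second (4·k^2 + m^2) is irreducible.

(2·k + m)·(2·k - m)·(4·k^2 + m^2)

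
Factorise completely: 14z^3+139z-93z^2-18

(2z-9)(7z-1)(z-2)

Testing divisors of the constant over divisors of the leading coefficient, z = 2 is a root, so (z-2) is a factor; dividing leaves 14z^2-65z+9.
The remaining quadratic factors as (2z-9)(7z-1).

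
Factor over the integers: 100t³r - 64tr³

4rt(5t - 4r)(5t + 4r)

Every term has a factor of 4tr. Then 25t² - 16r² = (5t)² − (4r)².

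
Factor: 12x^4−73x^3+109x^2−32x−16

Testing divisors of the constant over divisors of the leading coefficient, x = 4 is a root, so (x−4) divides it; the quotient is 12x^3−25x^2+9x+4.
Continuing, x = −1/4 is a root, so (4x+1) is a factor; dividing leaves 3x^2−7x+4.
The remaining quadratic factors as (x−1)(3x−4).

(3x−4)(4x+1)(x−1)(x−4)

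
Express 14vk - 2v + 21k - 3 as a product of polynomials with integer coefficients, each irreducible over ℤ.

(2v + 3)(7k - 1)

Group as (14vk - 2v) + (21k - 3) = 2v(7k - 1) + 3(7k - 1).
Both groups share the factor (7k - 1).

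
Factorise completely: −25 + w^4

Substitute u = w^2 to get a quadratic in u, then factor.
w^2 + 5 is irreducible over ℤ (always positive, so no real roots).
w^2 − 5 is irreducible over ℤ (5 is not a perfect square).

(w^2 + 5)(w^2 − 5)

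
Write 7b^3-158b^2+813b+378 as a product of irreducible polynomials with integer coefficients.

(7b+3)(b-14)(b-9)

Trying the rational-root candidates, b = 14 is a root, giving the factor (b-14) and quotient 7b^2-60b-27.
The remaining quadratic factors as (7b+3)(b-9).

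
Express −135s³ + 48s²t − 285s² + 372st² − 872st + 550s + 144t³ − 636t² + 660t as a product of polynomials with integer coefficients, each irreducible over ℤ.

−(3s − 6t + 10)(5s + 6t)(9s + 4t − 11)

Group: 5s(−27s² + 42st − 57s + 24t² − 106t + 110) + 6t(−27s² + 42st − 57s + 24t² − 106t + 110); both groups contain (−27s² + 42st − 57s + 24t² − 106t + 110), so (5s + 6t) is a factor with cofactor −27s² + 42st − 57s + 24t² − 106t + 110.
The cofactor groups again: −27s² + 42st − 57s + 24t² − 106t + 110 = −3s(9s + 4t − 11) + (6t − 10)(9s + 4t − 11); both groups contain (9s + 4t − 11), giving −(3s − 6t + 10)(9s + 4t − 11).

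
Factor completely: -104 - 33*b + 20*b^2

(4*b - 13)*(5*b + 8)

Need a pair with product 20·(-104) = -2080 and sum -33: that's 32 and -65.
Split the middle term: 20*b^2 + 32*b - 65*b - 104 = 4*b*(5*b + 8) - 13*(5*b + 8).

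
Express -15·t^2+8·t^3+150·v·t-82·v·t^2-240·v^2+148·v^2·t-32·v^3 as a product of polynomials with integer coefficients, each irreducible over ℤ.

Group: 8·v·(-4·v^2+18·v·t-30·v-8·t^2+15·t) - t·(-4·v^2+18·v·t-30·v-8·t^2+15·t); both groups contain (-4·v^2+18·v·t-30·v-8·t^2+15·t), so (8·v-t) is a factor with cofactor -4·v^2+18·v·t-30·v-8·t^2+15·t.
The cofactor groups again: -4·v^2+18·v·t-30·v-8·t^2+15·t = -2·v·(2·v-t) + (8·t-15)·(2·v-t); both groups contain (2·v-t), giving -(2·v-8·t+15)·(2·v-t).

-(2·v-8·t+15)·(2·v-t)·(8·v-t)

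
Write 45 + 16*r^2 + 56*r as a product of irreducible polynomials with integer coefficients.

(4*r + 5)*(4*r + 9)

Need a pair with product 16·45 = 720 and sum 56: that's 36 and 20.
Split the middle term: 16*r^2 + 36*r + 20*r + 45 = 4*r*(4*r + 9) + 5*(4*r + 9).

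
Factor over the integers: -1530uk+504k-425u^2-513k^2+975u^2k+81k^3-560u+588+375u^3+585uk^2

(15u+3k-14)(5u+3k-7)(5u+9k+6)

Group: 5u(75u^2+60uk-175u+9k^2-63k+98) + (9k+6)(75u^2+60uk-175u+9k^2-63k+98); both groups contain (75u^2+60uk-175u+9k^2-63k+98), so (5u+9k+6) is a factor with cofactor 75u^2+60uk-175u+9k^2-63k+98.
The cofactor groups again: 75u^2+60uk-175u+9k^2-63k+98 = 15u(5u+3k-7) + (3k-14)(5u+3k-7); both groups contain (5u+3k-7), giving (15u+3k-14)(5u+3k-7).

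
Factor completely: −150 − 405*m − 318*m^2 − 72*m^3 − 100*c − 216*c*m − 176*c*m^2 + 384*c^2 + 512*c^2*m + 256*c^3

(4*c + 9*m + 6)*(8*c + 2*m + 5)*(8*c − 4*m − 5)

Group: 4*c*(64*c^2 − 16*c*m − 8*m^2 − 30*m − 25) + (9*m + 6)*(64*c^2 − 16*c*m − 8*m^2 − 30*m − 25); both groups contain (64*c^2 − 16*c*m − 8*m^2 − 30*m − 25), so (4*c + 9*m + 6) is a factor with cofactor 64*c^2 − 16*c*m − 8*m^2 − 30*m − 25.
The cofactor groups again: 64*c^2 − 16*c*m − 8*m^2 − 30*m − 25 = 8*c*(8*c − 4*m − 5) + (2*m + 5)*(8*c − 4*m − 5); both groups contain (8*c − 4*m − 5), giving (8*c + 2*m + 5)*(8*c − 4*m − 5).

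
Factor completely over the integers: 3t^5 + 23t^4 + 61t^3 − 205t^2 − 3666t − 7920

By the rational root theorem, t = −8/3 is a root, giving the factor (3t + 8) and quotient t^4 + 5t^3 + 7t^2 − 87t − 990.
Then t = −6 is a root, giving the factor (t + 6) and quotient t^3 − t^2 + 13t − 165.
Next, t = 5 is a root, so (t − 5) is a factor; dividing leaves t^2 + 4t + 33.
The quadratic t^2 + 4t + 33 has discriminant −116 < 0 and is irreducible over ℤ.

(3t + 8)(t + 6)(t − 5)(t^2 + 4t + 33)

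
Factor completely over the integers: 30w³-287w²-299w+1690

Testing divisors of the constant over divisors of the leading coefficient, w = -13/5 is a root, so (5w+13) divides it; the quotient is 6w²-73w+130.
The remaining quadratic factors as (6w-13)(w-10).

(5w+13)(6w-13)(w-10)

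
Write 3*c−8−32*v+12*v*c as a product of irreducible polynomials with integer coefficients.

(3*c−8)*(4*v+1)

Group as (12*v*c−32*v) + (3*c−8) = 4*v*(3*c−8) + (3*c−8).
Both groups share the factor (3*c−8).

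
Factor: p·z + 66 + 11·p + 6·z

Group as (p·z + 11·p) + (6·z + 66) = p·(z + 11) + 6·(z + 11).
Both groups share the factor (z + 11).

(p + 6)·(z + 11)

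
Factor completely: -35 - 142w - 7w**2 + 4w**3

(4w + 1)(w + 5)(w - 7)

By the rational root theorem, w = -1/4 is a root, giving the factor (4w + 1) and quotient w**2 - 2w - 35.
The remaining quadratic factors as (w + 5)(w - 7).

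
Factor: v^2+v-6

Two integers with product -6 and sum 1 are -2 and 3.

(v+3)*(v-2)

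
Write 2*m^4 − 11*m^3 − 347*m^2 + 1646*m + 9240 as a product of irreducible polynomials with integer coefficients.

(2*m + 7)*(m + 12)*(m − 10)*(m − 11)

By the rational root theorem, m = −12 is a root, giving the factor (m + 12) and quotient 2*m^3 − 35*m^2 + 73*m + 770.
Then m = −7/2 is a root, so (2*m + 7) is a factor; dividing leaves m^2 − 21*m + 110.
The remaining quadratic factors as (m − 11)(m − 10).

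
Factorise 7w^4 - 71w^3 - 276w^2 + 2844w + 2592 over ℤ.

By the rational root theorem, w = 9 is a root, so (w - 9) divides it; the quotient is 7w^3 - 8w^2 - 348w - 288.
Continuing, w = -6/7 is a root, giving the factor (7w + 6) and quotient w^2 - 2w - 48.
The remaining quadratic factors as (w - 8)(w + 6).

(7w + 6)(w + 6)(w - 8)(w - 9)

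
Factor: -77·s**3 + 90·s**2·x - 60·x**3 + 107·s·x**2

-(11·s - 5·x)·(7·s - 12·x)·(s + x)

Group: 11·s·(-7·s**2 + 5·s·x + 12·x**2) - 5·x·(-7·s**2 + 5·s·x + 12·x**2); both groups contain (-7·s**2 + 5·s·x + 12·x**2), so (11·s - 5·x) is a factor with cofactor -7·s**2 + 5·s·x + 12·x**2.
The cofactor groups again: -7·s**2 + 5·s·x + 12·x**2 = -7·s·(s + x) + 12·x·(s + x); both groups contain (s + x), giving -(7·s - 12·x)·(s + x).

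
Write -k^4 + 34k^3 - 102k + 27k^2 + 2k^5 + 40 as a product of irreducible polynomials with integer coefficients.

By the rational root theorem, k = 1/2 is a root, so (2k - 1) is a factor; dividing leaves k^4 + 17k^2 + 22k - 40.
Next, k = -2 is a root, so (k + 2) divides it; the quotient is k^3 - 2k^2 + 21k - 20.
Then k = 1 is a root, giving the factor (k - 1) and quotient k^2 - k + 20.
The quadratic k^2 - k + 20 has discriminant -79 < 0 and is irreducible over ℤ.

(2k - 1)(k + 2)(k - 1)(k^2 - k + 20)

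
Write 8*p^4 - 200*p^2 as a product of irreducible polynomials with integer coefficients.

8*p^2*(p + 5)*(p - 5)

Factor out 8*p^2, leaving p^2 - 25, which is a difference of two squares.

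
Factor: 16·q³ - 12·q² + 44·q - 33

(4·q - 3)·(4·q² + 11)

Group as (16·q³ + 44·q) + (-12·q² - 33) = 4·q·(4·q² + 11) - 3·(4·q² + 11).
Both groups share the factor (4·q² + 11).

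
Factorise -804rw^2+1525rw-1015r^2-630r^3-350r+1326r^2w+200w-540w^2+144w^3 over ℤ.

Group: 7r(-90r^2+138rw-145r-36w^2+135w-50) - 4w(-90r^2+138rw-145r-36w^2+135w-50); both groups contain (-90r^2+138rw-145r-36w^2+135w-50), so (7r-4w) is a factor with cofactor -90r^2+138rw-145r-36w^2+135w-50.
The cofactor groups again: -90r^2+138rw-145r-36w^2+135w-50 = -10r(9r-3w+10) + (12w-5)(9r-3w+10); both groups contain (9r-3w+10), giving -(10r-12w+5)(9r-3w+10).

-(10r-12w+5)(7r-4w)(9r-3w+10)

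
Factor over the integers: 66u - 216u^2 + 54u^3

6u(3u - 1)(3u - 11)

Pull out the common factor 6u, then factor the remaining trinomial.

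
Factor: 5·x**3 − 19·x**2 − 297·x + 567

(5·x − 9)·(x + 7)·(x − 9)

By the rational root theorem, x = 9/5 is a root, so (5·x − 9) is a factor; dividing leaves x**2 − 2·x − 63.
The remaining quadratic factors as (x + 7)(x − 9).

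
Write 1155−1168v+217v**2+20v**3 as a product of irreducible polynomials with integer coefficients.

By the rational root theorem, v = −15 is a root, giving the factor (v+15) and quotient 20v**2−83v+77.
The remaining quadratic factors as (4v−11)(5v−7).

(4v−11)(5v−7)(v+15)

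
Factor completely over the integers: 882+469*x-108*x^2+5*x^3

(5*x+7)*(x-14)*(x-9)

Trying the rational-root candidates, x = 9 is a root, so (x-9) divides it; the quotient is 5*x^2-63*x-98.
The remaining quadratic factors as (5*x+7)(x-14).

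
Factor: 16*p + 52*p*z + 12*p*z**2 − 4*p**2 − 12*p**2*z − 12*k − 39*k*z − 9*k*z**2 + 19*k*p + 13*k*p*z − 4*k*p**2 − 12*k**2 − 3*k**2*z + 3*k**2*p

(3*k − 4*p)*(k + 3*z + 1)*(p − z − 4)

Group: k*(3*k*p − 3*k*z − 12*k − 4*p**2 + 4*p*z + 16*p) + (3*z + 1)*(3*k*p − 3*k*z − 12*k − 4*p**2 + 4*p*z + 16*p); both groups contain (3*k*p − 3*k*z − 12*k − 4*p**2 + 4*p*z + 16*p), so (k + 3*z + 1) is a factor with cofactor 3*k*p − 3*k*z − 12*k − 4*p**2 + 4*p*z + 16*p.
The cofactor groups again: 3*k*p − 3*k*z − 12*k − 4*p**2 + 4*p*z + 16*p = p*(3*k − 4*p) + (−z − 4)*(3*k − 4*p); both groups contain (3*k − 4*p), giving (p − z − 4)*(3*k − 4*p).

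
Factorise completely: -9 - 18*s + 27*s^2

Pull out the common factor 9, then factor the remaining trinomial.

9*(3*s + 1)*(s - 1)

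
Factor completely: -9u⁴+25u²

-u²(3u+5)(3u-5)

Every term has a factor of u²; factoring it out leaves -9u²+25.
Recognize a difference of squares with the parts 5 and 3u.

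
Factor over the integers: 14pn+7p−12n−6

(2n+1)(7p−6)

Group as (14pn+7p) + (−12n−6) = 7p(2n+1) − 6(2n+1).
Both groups share the factor (2n+1).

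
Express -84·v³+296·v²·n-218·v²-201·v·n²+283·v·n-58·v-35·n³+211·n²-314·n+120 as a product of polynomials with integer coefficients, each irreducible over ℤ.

Group: 7·v·(-12·v²+44·v·n-38·v-35·n²+71·n-30) + (n-4)·(-12·v²+44·v·n-38·v-35·n²+71·n-30); both groups contain (-12·v²+44·v·n-38·v-35·n²+71·n-30), so (7·v+n-4) is a factor with cofactor -12·v²+44·v·n-38·v-35·n²+71·n-30.
The cofactor groups again: -12·v²+44·v·n-38·v-35·n²+71·n-30 = -6·v·(2·v-5·n+3) + (7·n-10)·(2·v-5·n+3); both groups contain (2·v-5·n+3), giving -(6·v-7·n+10)·(2·v-5·n+3).

-(2·v-5·n+3)·(6·v-7·n+10)·(7·v+n-4)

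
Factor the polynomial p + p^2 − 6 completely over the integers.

(p + 3)(p − 2)

Two integers with product −6 and sum 1 are −2 and 3.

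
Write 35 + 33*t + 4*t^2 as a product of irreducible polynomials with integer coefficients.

Need a pair with product 4·35 = 140 and sum 33: that's 5 and 28.
Split the middle term: 4*t^2 + 5*t + 28*t + 35 = t*(4*t + 5) + 7*(4*t + 5).

(4*t + 5)*(t + 7)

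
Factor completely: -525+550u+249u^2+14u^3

Trying the rational-root candidates, u = -15 is a root, giving the factor (u+15) and quotient 14u^2+39u-35.
The remaining quadratic factors as (2u+7)(7u-5).

(2u+7)(7u-5)(u+15)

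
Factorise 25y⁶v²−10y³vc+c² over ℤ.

(5y³v−c)²

Recognize a perfect-square trinomial with the parts 5y³v and c.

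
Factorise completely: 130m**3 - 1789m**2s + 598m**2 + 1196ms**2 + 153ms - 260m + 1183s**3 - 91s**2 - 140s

(10m - 13s - 4)(13m + 7s)(m - 13s + 5)

Group: 13m(10m**2 - 143ms + 46m + 169s**2 - 13s - 20) + 7s(10m**2 - 143ms + 46m + 169s**2 - 13s - 20); both groups contain (10m**2 - 143ms + 46m + 169s**2 - 13s - 20), so (13m + 7s) is a factor with cofactor 10m**2 - 143ms + 46m + 169s**2 - 13s - 20.
The cofactor groups again: 10m**2 - 143ms + 46m + 169s**2 - 13s - 20 = 10m(m - 13s + 5) + (-13s - 4)(m - 13s + 5); both groups contain (m - 13s + 5), giving (10m - 13s - 4)(m - 13s + 5).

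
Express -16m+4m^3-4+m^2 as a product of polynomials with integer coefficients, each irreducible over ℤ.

(4m+1)(m+2)(m-2)

Group as (4m^3-16m) + (m^2-4) = 4m(m^2-4) + (m^2-4).
Both groups share the factor (m^2-4).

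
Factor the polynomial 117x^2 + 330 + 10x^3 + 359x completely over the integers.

(2x + 15)(5x + 11)(x + 2)

Among the possible rational roots, x = -11/5 is a root, giving the factor (5x + 11) and quotient 2x^2 + 19x + 30.
The remaining quadratic factors as (2x + 15)(x + 2).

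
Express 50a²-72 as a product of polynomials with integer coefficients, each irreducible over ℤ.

2(5a+6)(5a-6)

Every term has a factor of 2. Then 25a²-36 = (5a)² − (6)².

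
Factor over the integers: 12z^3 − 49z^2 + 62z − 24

Among the possible rational roots, z = 2 is a root, giving the factor (z − 2) and quotient 12z^2 − 25z + 12.
The remaining quadratic factors as (4z − 3)(3z − 4).

(3z − 4)(4z − 3)(z − 2)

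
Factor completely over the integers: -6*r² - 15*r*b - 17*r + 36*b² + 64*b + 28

Group: -6*r*(r + 4*b + 4) + (9*b + 7)*(r + 4*b + 4); both groups contain (r + 4*b + 4).

-(6*r - 9*b - 7)*(r + 4*b + 4)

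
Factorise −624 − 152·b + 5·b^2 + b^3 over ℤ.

(b + 13)·(b + 4)·(b − 12)

Among the possible rational roots, b = 12 is a root, giving the factor (b − 12) and quotient b^2 + 17·b + 52.
The remaining quadratic factors as (b + 13)(b + 4).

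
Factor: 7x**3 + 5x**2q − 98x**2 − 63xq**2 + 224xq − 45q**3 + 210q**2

Group: x(7x**2 − 16xq − 15q**2) + (3q − 14)(7x**2 − 16xq − 15q**2); both groups contain (7x**2 − 16xq − 15q**2), so (x + 3q − 14) is a factor with cofactor 7x**2 − 16xq − 15q**2.
The cofactor groups again: 7x**2 − 16xq − 15q**2 = x(7x + 5q) − 3q(7x + 5q); both groups contain (7x + 5q), giving (x − 3q)(7x + 5q).

(x − 3q)(x + 3q − 14)(7x + 5q)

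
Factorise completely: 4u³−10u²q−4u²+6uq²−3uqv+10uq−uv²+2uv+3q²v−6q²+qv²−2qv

(2u−3q−v)(u−q)(2u+v−2)

Group: 2u(2u²−2uq+uv−2u−qv+2q) + (−3q−v)(2u²−2uq+uv−2u−qv+2q); both groups contain (2u²−2uq+uv−2u−qv+2q), so (2u−3q−v) is a factor with cofactor 2u²−2uq+uv−2u−qv+2q.
The cofactor groups again: 2u²−2uq+uv−2u−qv+2q = 2u(u−q) + (v−2)(u−q); both groups contain (u−q), giving (2u+v−2)(u−q).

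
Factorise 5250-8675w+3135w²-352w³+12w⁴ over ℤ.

Among the possible rational roots, w = 5/6 is a root, giving the factor (6w-5) and quotient 2w³-57w²+475w-1050.
Next, w = 10 is a root, giving the factor (w-10) and quotient 2w²-37w+105.
The remaining quadratic factors as (w-15)(2w-7).

(2w-7)(6w-5)(w-10)(w-15)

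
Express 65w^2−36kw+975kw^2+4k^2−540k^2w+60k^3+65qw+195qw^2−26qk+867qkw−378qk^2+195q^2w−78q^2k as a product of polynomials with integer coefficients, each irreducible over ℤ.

−(13q−2k+13w)(3q+15k+1)(2k−5w)

Group: 3q(−26qk+65qw+4k^2−36kw+65w^2) + (15k+1)(−26qk+65qw+4k^2−36kw+65w^2); both groups contain (−26qk+65qw+4k^2−36kw+65w^2), so (3q+15k+1) is a factor with cofactor −26qk+65qw+4k^2−36kw+65w^2.
The cofactor groups again: −26qk+65qw+4k^2−36kw+65w^2 = −2k(13q−2k+13w) + 5w(13q−2k+13w); both groups contain (13q−2k+13w), giving −(2k−5w)(13q−2k+13w).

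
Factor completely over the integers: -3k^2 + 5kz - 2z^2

Group: -k(3k - 2z) + z(3k - 2z); both groups contain (3k - 2z).

-(3k - 2z)(k - z)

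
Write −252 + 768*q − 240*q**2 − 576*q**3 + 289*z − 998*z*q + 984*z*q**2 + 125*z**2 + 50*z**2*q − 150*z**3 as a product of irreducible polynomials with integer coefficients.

−(5*z − 12*q + 7)*(10*z − 6*q − 9)*(3*z + 8*q − 4)

Group: 10*z*(−15*z**2 − 4*z*q − z + 96*q**2 − 104*q + 28) + (−6*q − 9)*(−15*z**2 − 4*z*q − z + 96*q**2 − 104*q + 28); both groups contain (−15*z**2 − 4*z*q − z + 96*q**2 − 104*q + 28), so (10*z − 6*q − 9) is a factor with cofactor −15*z**2 − 4*z*q − z + 96*q**2 − 104*q + 28.
The cofactor groups again: −15*z**2 − 4*z*q − z + 96*q**2 − 104*q + 28 = −5*z*(3*z + 8*q − 4) + (12*q − 7)*(3*z + 8*q − 4); both groups contain (3*z + 8*q − 4), giving −(5*z − 12*q + 7)*(3*z + 8*q − 4).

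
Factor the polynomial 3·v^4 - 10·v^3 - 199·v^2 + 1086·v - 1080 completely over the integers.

(3·v - 4)·(v + 9)·(v - 5)·(v - 6)

Trying the rational-root candidates, v = 6 is a root, so (v - 6) divides it; the quotient is 3·v^3 + 8·v^2 - 151·v + 180.
Next, v = -9 is a root, so (v + 9) divides it; the quotient is 3·v^2 - 19·v + 20.
The remaining quadratic factors as (3·v - 4)(v - 5).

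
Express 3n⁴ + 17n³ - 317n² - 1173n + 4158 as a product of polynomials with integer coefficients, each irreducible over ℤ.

(3n - 7)(n + 11)(n + 6)(n - 9)

Among the possible rational roots, n = -6 is a root, so (n + 6) is a factor; dividing leaves 3n³ - n² - 311n + 693.
Continuing, n = 7/3 is a root, so (3n - 7) is a factor; dividing leaves n² + 2n - 99.
The remaining quadratic factors as (n + 11)(n - 9).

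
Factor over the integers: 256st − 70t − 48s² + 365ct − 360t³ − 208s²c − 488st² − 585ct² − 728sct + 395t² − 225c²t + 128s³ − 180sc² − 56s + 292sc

Group: 4s(32s² + 20sc + 72st − 28s + 25ct + 40t² − 35t) + (−9c − 9t + 2)(32s² + 20sc + 72st − 28s + 25ct + 40t² − 35t); both groups contain (32s² + 20sc + 72st − 28s + 25ct + 40t² − 35t), so (4s − 9c − 9t + 2) is a factor with cofactor 32s² + 20sc + 72st − 28s + 25ct + 40t² − 35t.
The cofactor groups again: 32s² + 20sc + 72st − 28s + 25ct + 40t² − 35t = 8s(4s + 5t) + (5c + 8t − 7)(4s + 5t); both groups contain (4s + 5t), giving (8s + 5c + 8t − 7)(4s + 5t).

(4s − 9c − 9t + 2)(4s + 5t)(8s + 5c + 8t − 7)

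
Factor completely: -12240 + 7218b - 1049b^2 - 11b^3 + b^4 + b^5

Testing divisors of the constant over divisors of the leading coefficient, b = 6 is a root, giving the factor (b - 6) and quotient b^4 + 7b^3 + 31b^2 - 863b + 2040.
Next, b = 5 is a root, so (b - 5) is a factor; dividing leaves b^3 + 12b^2 + 91b - 408.
Next, b = 3 is a root, so (b - 3) divides it; the quotient is b^2 + 15b + 136.
The quadratic b^2 + 15b + 136 has discriminant -319 < 0 and is irreducible over ℤ.

(b - 3)(b - 5)(b - 6)(b^2 + 15b + 136)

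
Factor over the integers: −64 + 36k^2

Pull out the common factor 4; 9k^2 − 16 is a difference of squares.

4(3k + 4)(3k − 4)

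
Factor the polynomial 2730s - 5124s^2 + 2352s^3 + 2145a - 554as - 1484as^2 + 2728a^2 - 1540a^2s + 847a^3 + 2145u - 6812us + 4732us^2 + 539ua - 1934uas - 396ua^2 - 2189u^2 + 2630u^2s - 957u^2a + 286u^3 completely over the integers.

(13u - 11a + 12s - 15)(2u - 7a + 14s - 13)(11u + 11a + 14s)

Group: 13u(22u^2 - 55ua + 182us - 143u - 77a^2 + 56as - 143a + 196s^2 - 182s) + (-11a + 12s - 15)(22u^2 - 55ua + 182us - 143u - 77a^2 + 56as - 143a + 196s^2 - 182s); both groups contain (22u^2 - 55ua + 182us - 143u - 77a^2 + 56as - 143a + 196s^2 - 182s), so (13u - 11a + 12s - 15) is a factor with cofactor 22u^2 - 55ua + 182us - 143u - 77a^2 + 56as - 143a + 196s^2 - 182s.
The cofactor groups again: 22u^2 - 55ua + 182us - 143u - 77a^2 + 56as - 143a + 196s^2 - 182s = 2u(11u + 11a + 14s) + (-7a + 14s - 13)(11u + 11a + 14s); both groups contain (11u + 11a + 14s), giving (2u - 7a + 14s - 13)(11u + 11a + 14s).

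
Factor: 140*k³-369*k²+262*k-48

(4*k-3)*(5*k-8)*(7*k-2)

By the rational root theorem, k = 3/4 is a root, so (4*k-3) is a factor; dividing leaves 35*k²-66*k+16.
The remaining quadratic factors as (7*k-2)(5*k-8).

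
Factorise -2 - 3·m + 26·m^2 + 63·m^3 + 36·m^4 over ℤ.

Trying the rational-root candidates, m = -1 is a root, so (m + 1) divides it; the quotient is 36·m^3 + 27·m^2 - m - 2.
Next, m = 1/4 is a root, so (4·m - 1) divides it; the quotient is 9·m^2 + 9·m + 2.
The remaining quadratic factors as (3·m + 2)(3·m + 1).

(3·m + 1)·(3·m + 2)·(4·m - 1)·(m + 1)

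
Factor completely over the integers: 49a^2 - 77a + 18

Need a pair with product 49·18 = 882 and sum -77: that's -14 and -63.
Split the middle term: 49a^2 - 14a - 63a + 18 = 7a(7a - 2) - 9(7a - 2).

(7a - 2)(7a - 9)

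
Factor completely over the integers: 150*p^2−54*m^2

6*(5*p−3*m)*(5*p+3*m)

Pull out the common factor 6; 25*p^2−9*m^2 is a difference of squares.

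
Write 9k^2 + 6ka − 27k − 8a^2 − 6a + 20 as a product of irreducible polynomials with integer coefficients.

(3k − 2a − 4)(3k + 4a − 5)

Group: 3k(3k + 4a − 5) + (−2a − 4)(3k + 4a − 5); both groups contain (3k + 4a − 5).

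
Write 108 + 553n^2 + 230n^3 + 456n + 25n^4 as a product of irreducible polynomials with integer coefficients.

Testing divisors of the constant over divisors of the leading coefficient, n = −2/5 is a root, so (5n + 2) is a factor; dividing leaves 5n^3 + 44n^2 + 93n + 54.
Continuing, n = −1 is a root, so (n + 1) is a factor; dividing leaves 5n^2 + 39n + 54.
The remaining quadratic factors as (5n + 9)(n + 6).

(5n + 2)(5n + 9)(n + 1)(n + 6)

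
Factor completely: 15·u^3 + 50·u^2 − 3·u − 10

Group as (15·u^3 − 3·u) + (50·u^2 − 10) = 3·u·(5·u^2 − 1) + 10·(5·u^2 − 1).
Both groups share the factor (5·u^2 − 1).

(3·u + 10)·(5·u^2 − 1)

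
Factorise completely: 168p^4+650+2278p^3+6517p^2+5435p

Trying the rational-root candidates, p = -13/6 is a root, giving the factor (6p+13) and quotient 28p^3+319p^2+395p+50.
Next, p = -5/4 is a root, giving the factor (4p+5) and quotient 7p^2+71p+10.
The remaining quadratic factors as (p+10)(7p+1).

(4p+5)(6p+13)(7p+1)(p+10)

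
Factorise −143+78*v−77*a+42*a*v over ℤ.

(6*v−11)*(7*a+13)

Group as (42*a*v−77*a) + (78*v−143) = 7*a*(6*v−11) + 13*(6*v−11).
Both groups share the factor (6*v−11).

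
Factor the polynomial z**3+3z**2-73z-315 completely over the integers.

(z+5)(z+7)(z-9)

Among the possible rational roots, z = 9 is a root, so (z-9) divides it; the quotient is z**2+12z+35.
The remaining quadratic factors as (z+5)(z+7).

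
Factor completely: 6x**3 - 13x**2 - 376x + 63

Among the possible rational roots, x = 9 is a root, giving the factor (x - 9) and quotient 6x**2 + 41x - 7.
The remaining quadratic factors as (x + 7)(6x - 1).

(6x - 1)(x + 7)(x - 9)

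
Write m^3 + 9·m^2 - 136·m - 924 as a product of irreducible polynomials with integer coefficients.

Among the possible rational roots, m = -6 is a root, so (m + 6) divides it; the quotient is m^2 + 3·m - 154.
The remaining quadratic factors as (m - 11)(m + 14).

(m + 14)·(m + 6)·(m - 11)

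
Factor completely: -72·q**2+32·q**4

Every term has a factor of 8·q**2. Then 4·q**2-9 = (2·q)² − (3)².

8·q**2·(2·q+3)·(2·q-3)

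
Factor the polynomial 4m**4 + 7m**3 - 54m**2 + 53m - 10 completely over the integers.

(4m - 1)(m + 5)(m - 1)(m - 2)

Trying the rational-root candidates, m = 1/4 is a root, so (4m - 1) is a factor; dividing leaves m**3 + 2m**2 - 13m + 10.
Then m = -5 is a root, giving the factor (m + 5) and quotient m**2 - 3m + 2.
The remaining quadratic factors as (m - 2)(m - 1).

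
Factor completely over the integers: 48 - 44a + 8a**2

4(2a - 3)(a - 4)

Pull out the common factor 4, then factor the remaining trinomial.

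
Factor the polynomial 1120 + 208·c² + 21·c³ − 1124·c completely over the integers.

(3·c − 8)·(7·c − 10)·(c + 14)

Trying the rational-root candidates, c = 8/3 is a root, so (3·c − 8) is a factor; dividing leaves 7·c² + 88·c − 140.
The remaining quadratic factors as (c + 14)(7·c − 10).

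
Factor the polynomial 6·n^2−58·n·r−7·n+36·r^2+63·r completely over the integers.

Group: 6·n·(n−9·r) + (−4·r−7)·(n−9·r); both groups contain (n−9·r).

(6·n−4·r−7)·(n−9·r)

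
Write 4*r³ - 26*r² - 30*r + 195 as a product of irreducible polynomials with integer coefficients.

Group as (4*r³ - 30*r) + (-26*r² + 195) = 2*r*(2*r² - 15) - 13*(2*r² - 15).
Both groups share the factor (2*r² - 15).

(2*r - 13)*(2*r² - 15)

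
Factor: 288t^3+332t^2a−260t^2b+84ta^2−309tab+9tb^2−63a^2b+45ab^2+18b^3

Group: 8t(36t^2+28ta−19tb−21ab−6b^2) + (3a−3b)(36t^2+28ta−19tb−21ab−6b^2); both groups contain (36t^2+28ta−19tb−21ab−6b^2), so (8t+3a−3b) is a factor with cofactor 36t^2+28ta−19tb−21ab−6b^2.
The cofactor groups again: 36t^2+28ta−19tb−21ab−6b^2 = 9t(4t−3b) + (7a+2b)(4t−3b); both groups contain (4t−3b), giving (9t+7a+2b)(4t−3b).

(4t−3b)(8t+3a−3b)(9t+7a+2b)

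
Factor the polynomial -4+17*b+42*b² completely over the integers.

Need a pair with product 42·(-4) = -168 and sum 17: that's 24 and -7.
Split the middle term: 42*b²+24*b - 7*b-4 = 6*b*(7*b+4) - (7*b+4).

(6*b-1)*(7*b+4)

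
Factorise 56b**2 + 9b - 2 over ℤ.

(7b + 2)(8b - 1)

Need a pair with product 56·(-2) = -112 and sum 9: that's -7 and 16.
Split the middle term: 56b**2 - 7b + 16b - 2 = 7b(8b - 1) + 2(8b - 1).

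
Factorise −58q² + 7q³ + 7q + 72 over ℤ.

Among the possible rational roots, q = −1 is a root, giving the factor (q + 1) and quotient 7q² − 65q + 72.
The remaining quadratic factors as (7q − 9)(q − 8).

(7q − 9)(q + 1)(q − 8)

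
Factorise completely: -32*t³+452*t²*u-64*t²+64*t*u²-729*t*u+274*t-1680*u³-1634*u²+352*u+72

-(4*t-8*u-9)*(8*t+15*u+2)*(t-14*u+4)

Group: t*(-32*t²+4*t*u+64*t+120*u²+151*u+18) + (-14*u+4)*(-32*t²+4*t*u+64*t+120*u²+151*u+18); both groups contain (-32*t²+4*t*u+64*t+120*u²+151*u+18), so (t-14*u+4) is a factor with cofactor -32*t²+4*t*u+64*t+120*u²+151*u+18.
The cofactor groups again: -32*t²+4*t*u+64*t+120*u²+151*u+18 = -4*t*(8*t+15*u+2) + (8*u+9)*(8*t+15*u+2); both groups contain (8*t+15*u+2), giving -(4*t-8*u-9)*(8*t+15*u+2).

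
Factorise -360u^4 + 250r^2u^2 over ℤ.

Every term has a factor of 10u^2. Then 25r^2 - 36u^2 = (5r)² − (6u)².

10u^2(5r + 6u)(5r - 6u)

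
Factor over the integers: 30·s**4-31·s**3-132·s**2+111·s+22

Among the possible rational roots, s = -1/6 is a root, so (6·s+1) divides it; the quotient is 5·s**3-6·s**2-21·s+22.
Next, s = 1 is a root, so (s-1) is a factor; dividing leaves 5·s**2-s-22.
The remaining quadratic factors as (5·s-11)(s+2).

(5·s-11)·(6·s+1)·(s+2)·(s-1)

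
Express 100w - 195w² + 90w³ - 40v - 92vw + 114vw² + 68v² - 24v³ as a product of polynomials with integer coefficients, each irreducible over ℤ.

-(2v + 3w - 4)(2v - 5w)(6v + 6w - 5)

Group: 6v(-4v² + 4vw + 8v + 15w² - 20w) + (6w - 5)(-4v² + 4vw + 8v + 15w² - 20w); both groups contain (-4v² + 4vw + 8v + 15w² - 20w), so (6v + 6w - 5) is a factor with cofactor -4v² + 4vw + 8v + 15w² - 20w.
The cofactor groups again: -4v² + 4vw + 8v + 15w² - 20w = -2v(2v + 3w - 4) + 5w(2v + 3w - 4); both groups contain (2v + 3w - 4), giving -(2v - 5w)(2v + 3w - 4).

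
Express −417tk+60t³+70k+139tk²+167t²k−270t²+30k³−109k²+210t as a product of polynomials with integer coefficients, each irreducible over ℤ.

Group: 5t(12t²+19tk−42t+5k²−14k) + (6k−5)(12t²+19tk−42t+5k²−14k); both groups contain (12t²+19tk−42t+5k²−14k), so (5t+6k−5) is a factor with cofactor 12t²+19tk−42t+5k²−14k.
The cofactor groups again: 12t²+19tk−42t+5k²−14k = 4t(3t+k) + (5k−14)(3t+k); both groups contain (3t+k), giving (4t+5k−14)(3t+k).

(4t+5k−14)(5t+6k−5)(3t+k)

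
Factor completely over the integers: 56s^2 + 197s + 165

Need a pair with product 56·165 = 9240 and sum 197: that's 120 and 77.
Split the middle term: 56s^2 + 120s + 77s + 165 = 8s(7s + 15) + 11(7s + 15).

(7s + 15)(8s + 11)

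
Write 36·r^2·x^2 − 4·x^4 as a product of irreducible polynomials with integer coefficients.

Factor out 4·x^2, leaving 9·r^2 − x^2, which is a difference of two squares.

4·x^2·(3·r + x)·(3·r − x)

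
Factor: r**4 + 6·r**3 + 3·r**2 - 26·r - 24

(r + 1)·(r + 3)·(r + 4)·(r - 2)

Trying the rational-root candidates, r = 2 is a root, so (r - 2) is a factor; dividing leaves r**3 + 8·r**2 + 19·r + 12.
Next, r = -3 is a root, giving the factor (r + 3) and quotient r**2 + 5·r + 4.
The remaining quadratic factors as (r + 4)(r + 1).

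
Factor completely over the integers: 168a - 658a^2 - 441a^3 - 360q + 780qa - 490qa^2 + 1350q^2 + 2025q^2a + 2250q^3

(15q - 7a)(15q + 7a + 12)(10q + 9a - 2)

Group: 15q(150q^2 + 65qa - 30q - 63a^2 + 14a) + (7a + 12)(150q^2 + 65qa - 30q - 63a^2 + 14a); both groups contain (150q^2 + 65qa - 30q - 63a^2 + 14a), so (15q + 7a + 12) is a factor with cofactor 150q^2 + 65qa - 30q - 63a^2 + 14a.
The cofactor groups again: 150q^2 + 65qa - 30q - 63a^2 + 14a = 10q(15q - 7a) + (9a - 2)(15q - 7a); both groups contain (15q - 7a), giving (10q + 9a - 2)(15q - 7a).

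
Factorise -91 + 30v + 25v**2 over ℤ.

(5v + 13)(5v - 7)

Need a pair with product 25·(-91) = -2275 and sum 30: that's -35 and 65.
Split the middle term: 25v**2 - 35v + 65v - 91 = 5v(5v - 7) + 13(5v - 7).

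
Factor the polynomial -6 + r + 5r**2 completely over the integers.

(5r + 6)(r - 1)

Need a pair with product 5·(-6) = -30 and sum 1: that's 6 and -5.
Split the middle term: 5r**2 + 6r - 5r - 6 = r(5r + 6) - (5r + 6).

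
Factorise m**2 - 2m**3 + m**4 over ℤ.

m**2(m - 1)**2

Factor out m**2 first: what remains is m**2 - 2m + 1.
Recognize a perfect-square trinomial with the parts 1 and m.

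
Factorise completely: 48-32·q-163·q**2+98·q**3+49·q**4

(7·q+4)·(7·q-4)·(q+3)·(q-1)

By the rational root theorem, q = -4/7 is a root, so (7·q+4) is a factor; dividing leaves 7·q**3+10·q**2-29·q+12.
Continuing, q = -3 is a root, so (q+3) is a factor; dividing leaves 7·q**2-11·q+4.
The remaining quadratic factors as (q-1)(7·q-4).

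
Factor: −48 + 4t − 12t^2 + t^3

(t − 12)(t^2 + 4)

Group as (t^3 + 4t) + (−12t^2 − 48) = t(t^2 + 4) − 12(t^2 + 4).
Both groups share the factor (t^2 + 4).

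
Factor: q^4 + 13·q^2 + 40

(q^2 + 5)·(q^2 + 8)

Substitute u = q^2 to get a quadratic in u, then factor.
q^2 + 8 is irreducible over ℤ (always positive, so no real roots).
q^2 + 5 is irreducible over ℤ (always positive, so no real roots).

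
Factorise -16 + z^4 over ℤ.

Write as (z^2)² − (4)², then factor z^2 - 4 once more.

(z + 2)(z - 2)(z^2 + 4)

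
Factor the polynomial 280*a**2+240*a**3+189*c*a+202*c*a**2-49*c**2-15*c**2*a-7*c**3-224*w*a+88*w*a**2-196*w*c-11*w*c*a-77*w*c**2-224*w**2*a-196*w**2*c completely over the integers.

Group: 7*c*(-28*w**2-11*w*c+11*w*a-28*w-c**2-c*a-7*c+30*a**2+35*a) + 8*a*(-28*w**2-11*w*c+11*w*a-28*w-c**2-c*a-7*c+30*a**2+35*a); both groups contain (-28*w**2-11*w*c+11*w*a-28*w-c**2-c*a-7*c+30*a**2+35*a), so (7*c+8*a) is a factor with cofactor -28*w**2-11*w*c+11*w*a-28*w-c**2-c*a-7*c+30*a**2+35*a.
The cofactor groups again: -28*w**2-11*w*c+11*w*a-28*w-c**2-c*a-7*c+30*a**2+35*a = -4*w*(7*w+c+6*a+7) + (-c+5*a)*(7*w+c+6*a+7); both groups contain (7*w+c+6*a+7), giving -(4*w+c-5*a)*(7*w+c+6*a+7).

-(4*w+c-5*a)*(7*w+c+6*a+7)*(7*c+8*a)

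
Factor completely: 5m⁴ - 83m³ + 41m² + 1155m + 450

(5m + 2)(m + 3)(m - 15)(m - 5)

Trying the rational-root candidates, m = 15 is a root, so (m - 15) is a factor; dividing leaves 5m³ - 8m² - 79m - 30.
Next, m = -2/5 is a root, so (5m + 2) is a factor; dividing leaves m² - 2m - 15.
The remaining quadratic factors as (m - 5)(m + 3).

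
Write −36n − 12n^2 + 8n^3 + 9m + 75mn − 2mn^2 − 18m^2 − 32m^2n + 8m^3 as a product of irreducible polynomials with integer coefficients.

Group: 4m(2m^2 − 7mn − 3m − 4n^2 + 12n) + (−2n − 3)(2m^2 − 7mn − 3m − 4n^2 + 12n); both groups contain (2m^2 − 7mn − 3m − 4n^2 + 12n), so (4m − 2n − 3) is a factor with cofactor 2m^2 − 7mn − 3m − 4n^2 + 12n.
The cofactor groups again: 2m^2 − 7mn − 3m − 4n^2 + 12n = m(2m + n − 3) − 4n(2m + n − 3); both groups contain (2m + n − 3), giving (m − 4n)(2m + n − 3).

(2m + n − 3)(4m − 2n − 3)(m − 4n)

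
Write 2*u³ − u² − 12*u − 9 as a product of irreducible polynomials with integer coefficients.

(2*u + 3)*(u + 1)*(u − 3)

By the rational root theorem, u = −3/2 is a root, giving the factor (2*u + 3) and quotient u² − 2*u − 3.
The remaining quadratic factors as (u − 3)(u + 1).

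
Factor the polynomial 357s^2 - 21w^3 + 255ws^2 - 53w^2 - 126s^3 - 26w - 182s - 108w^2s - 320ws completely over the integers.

-(3w - 3s + 2)(7w - 6s + 13)(w + 7s)

Group: w(-21w^2 + 39ws - 53w - 18s^2 + 51s - 26) + 7s(-21w^2 + 39ws - 53w - 18s^2 + 51s - 26); both groups contain (-21w^2 + 39ws - 53w - 18s^2 + 51s - 26), so (w + 7s) is a factor with cofactor -21w^2 + 39ws - 53w - 18s^2 + 51s - 26.
The cofactor groups again: -21w^2 + 39ws - 53w - 18s^2 + 51s - 26 = -3w(7w - 6s + 13) + (3s - 2)(7w - 6s + 13); both groups contain (7w - 6s + 13), giving -(3w - 3s + 2)(7w - 6s + 13).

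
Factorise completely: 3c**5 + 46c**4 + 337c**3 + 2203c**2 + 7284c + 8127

(3c + 7)(c + 3)(c + 9)(c**2 + c + 43)

Testing divisors of the constant over divisors of the leading coefficient, c = −9 is a root, so (c + 9) is a factor; dividing leaves 3c**4 + 19c**3 + 166c**2 + 709c + 903.
Next, c = −3 is a root, so (c + 3) divides it; the quotient is 3c**3 + 10c**2 + 136c + 301.
Next, c = −7/3 is a root, so (3c + 7) divides it; the quotient is c**2 + c + 43.
The quadratic c**2 + c + 43 has discriminant −171 < 0 and is irreducible over ℤ.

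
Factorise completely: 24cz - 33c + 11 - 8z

Group as (24cz - 33c) + (-8z + 11) = 3c(8z - 11) - (8z - 11).
Both groups share the factor (8z - 11).

(3c - 1)(8z - 11)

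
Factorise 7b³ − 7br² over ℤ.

Pull out the common factor 7b; b² − r² is a difference of squares.

7b(b + r)(b − r)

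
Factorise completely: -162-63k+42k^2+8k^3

Among the possible rational roots, k = -3/2 is a root, so (2k+3) is a factor; dividing leaves 4k^2+15k-54.
The remaining quadratic factors as (4k-9)(k+6).

(2k+3)(4k-9)(k+6)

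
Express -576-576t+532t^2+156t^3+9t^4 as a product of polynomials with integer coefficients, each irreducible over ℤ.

(3t+2)(3t-4)(t+12)(t+6)

Among the possible rational roots, t = 4/3 is a root, so (3t-4) divides it; the quotient is 3t^3+56t^2+252t+144.
Then t = -6 is a root, so (t+6) is a factor; dividing leaves 3t^2+38t+24.
The remaining quadratic factors as (t+12)(3t+2).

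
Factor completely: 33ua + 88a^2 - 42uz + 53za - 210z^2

Group: -14z(3u + 15z + 8a) + 11a(3u + 15z + 8a); both groups contain (3u + 15z + 8a).

-(14z - 11a)(3u + 15z + 8a)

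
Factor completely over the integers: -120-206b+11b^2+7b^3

Trying the rational-root candidates, b = -4/7 is a root, giving the factor (7b+4) and quotient b^2+b-30.
The remaining quadratic factors as (b-5)(b+6).

(7b+4)(b+6)(b-5)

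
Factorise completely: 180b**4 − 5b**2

Pull out the common factor 5b**2; 36b**2 − 1 is a difference of squares.

5b**2(6b + 1)(6b − 1)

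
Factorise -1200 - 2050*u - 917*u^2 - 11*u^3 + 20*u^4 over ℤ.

(4*u + 5)*(5*u + 6)*(u + 5)*(u - 8)

By the rational root theorem, u = 8 is a root, giving the factor (u - 8) and quotient 20*u^3 + 149*u^2 + 275*u + 150.
Then u = -5/4 is a root, so (4*u + 5) divides it; the quotient is 5*u^2 + 31*u + 30.
The remaining quadratic factors as (u + 5)(5*u + 6).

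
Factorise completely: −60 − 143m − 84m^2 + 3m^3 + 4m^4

(4m + 3)(m + 1)(m + 4)(m − 5)

By the rational root theorem, m = −1 is a root, so (m + 1) divides it; the quotient is 4m^3 − m^2 − 83m − 60.
Next, m = −4 is a root, giving the factor (m + 4) and quotient 4m^2 − 17m − 15.
The remaining quadratic factors as (m − 5)(4m + 3).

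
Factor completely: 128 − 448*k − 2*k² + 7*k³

(7*k − 2)*(k + 8)*(k − 8)

Among the possible rational roots, k = 2/7 is a root, so (7*k − 2) divides it; the quotient is k² − 64.
The remaining quadratic factors as (k + 8)(k − 8).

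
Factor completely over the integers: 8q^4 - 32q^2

Every term has a factor of 8q^2. Then q^2 - 4 = (q)² − (2)².

8q^2(q + 2)(q - 2)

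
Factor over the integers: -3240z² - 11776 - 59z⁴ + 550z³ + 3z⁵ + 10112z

(3z - 8)(z - 4)(z - 8)(z² - 5z + 46)

Testing divisors of the constant over divisors of the leading coefficient, z = 8 is a root, so (z - 8) divides it; the quotient is 3z⁴ - 35z³ + 270z² - 1080z + 1472.
Next, z = 8/3 is a root, so (3z - 8) is a factor; dividing leaves z³ - 9z² + 66z - 184.
Then z = 4 is a root, so (z - 4) divides it; the quotient is z² - 5z + 46.
The quadratic z² - 5z + 46 has discriminant -159 < 0 and is irreducible over ℤ.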